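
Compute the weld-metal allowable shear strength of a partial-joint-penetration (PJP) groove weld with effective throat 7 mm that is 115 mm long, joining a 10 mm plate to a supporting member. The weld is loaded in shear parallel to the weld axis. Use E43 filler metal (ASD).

E43XX → F_EXX = 430 MPa.
Effective throat (given) t_e = 7 mm.
A_we = 7 × 115 = 805 mm².
F_nw = 0.6 F_EXX = 258 MPa.
R_n/Ω = (258 × 805) / 2.0 × 10⁻³ = 103.8 kN.

R_n/Ω ≈ 104 kN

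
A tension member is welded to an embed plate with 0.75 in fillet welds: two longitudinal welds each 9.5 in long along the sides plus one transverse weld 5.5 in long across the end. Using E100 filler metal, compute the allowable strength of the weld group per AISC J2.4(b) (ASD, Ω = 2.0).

R_n/Ω ≈ 390 kips

E100XX → F_EXX = 100 ksi.
t_e = 0.707 × 0.75 = 0.5302 in.
R_nwl = 0.6 × 100 × 0.5302 × 19 = 604.5 kips (longitudinal, 2 welds).
R_nwt = 0.6 × 100 × 0.5302 × 5.5 = 175 kips (transverse, base value).
(i) R_nwl + R_nwt = 779.5 kips; (ii) 0.85 R_nwl + 1.5 R_nwt = 776.3 kips.
R_n = max = 779.5 kips [governs: (i)]; R_n/Ω = 389.7 kips.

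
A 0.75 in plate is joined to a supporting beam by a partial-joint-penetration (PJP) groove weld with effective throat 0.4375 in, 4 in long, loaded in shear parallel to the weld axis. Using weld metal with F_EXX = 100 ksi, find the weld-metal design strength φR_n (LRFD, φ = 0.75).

Effective throat (given) t_e = 0.4375 in.
A_we = 0.4375 × 4 = 1.75 in².
F_nw = 0.6 F_EXX = 60 ksi.
φR_n = 0.75 × 60 × 1.75 = 78.75 kip.

φR_n ≈ 78.8 kip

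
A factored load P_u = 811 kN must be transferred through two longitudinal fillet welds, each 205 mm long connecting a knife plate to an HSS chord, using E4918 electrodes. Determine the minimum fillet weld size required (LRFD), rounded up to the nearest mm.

w = 13 mm

E49XX → F_EXX = 490 MPa.
Total weld length L = 410 mm.
Required throat t_e = P_u / (φ × 0.6 F_EXX × L) = 811 / (0.75 × 0.6 × 490 × 410 × 10⁻³) = 8.971 mm.
Required leg w = t_e / 0.707 = 12.69 mm → use 13 mm.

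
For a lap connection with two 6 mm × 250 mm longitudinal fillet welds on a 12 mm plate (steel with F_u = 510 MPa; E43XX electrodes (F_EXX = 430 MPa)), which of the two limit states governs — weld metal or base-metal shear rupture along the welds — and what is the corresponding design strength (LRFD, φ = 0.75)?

t_e = 0.707 × 6 = 4.242 mm; L = 500 mm.
Weld metal: φR_n = 0.75 × 0.6 × 430 × 4.242 × 500 × 10⁻³ = 410.4 kN.
Base metal (shear rupture): φR_n = 0.75 × 0.6 × 510 × 12 × 500 × 10⁻³ = 1377 kN.
Governing: weld metal.

φR_n ≈ 410 kN (weld metal governs)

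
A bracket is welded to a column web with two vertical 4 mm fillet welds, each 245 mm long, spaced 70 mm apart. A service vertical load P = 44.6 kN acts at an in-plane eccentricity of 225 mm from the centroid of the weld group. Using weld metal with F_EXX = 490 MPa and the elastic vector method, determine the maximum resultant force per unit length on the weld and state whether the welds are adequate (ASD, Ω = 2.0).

f_max ≈ 453 N/mm; NOT adequate

Total weld length L_w = 490 mm. Treat welds as unit-width lines.
Polar moment about centroid: J = 2[d³/12 + d(b/2)²] = 2[245³/12 + 245×35²] = 3051000 mm³.
Direct shear f_v = P/L_w = 44.6×10³ / 490 = 91.02 N/mm (vertical).
Torsion M = P·e = 44.6×10³ × 225 = 10035000 N·mm.
Critical point at (x, y) = (35, 122.5) from centroid. f_tx = M·y/J = 402.9 N/mm; f_ty = M·x/J = 115.1 N/mm.
Resultant f_max = √[f_tx² + (f_v + f_ty)²] = √[402.9² + (91.02 + 115.1)²] = 452.5 N/mm.
Capacity per unit length: r_n/Ω = (1/2.0) × 0.6 × 490 × (0.707 × 4) = 415.7 N/mm.
452.5 > 415.7 → NOT adequate.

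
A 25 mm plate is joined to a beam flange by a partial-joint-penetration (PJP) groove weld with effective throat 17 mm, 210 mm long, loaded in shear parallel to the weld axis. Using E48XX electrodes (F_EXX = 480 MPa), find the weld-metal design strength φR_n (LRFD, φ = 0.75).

φR_n ≈ 771 kN

Effective throat (given) t_e = 17 mm.
A_we = 17 × 210 = 3570 mm².
F_nw = 0.6 F_EXX = 288 MPa.
φR_n = 0.75 × 288 × 3570 × 10⁻³ = 771.1 kN.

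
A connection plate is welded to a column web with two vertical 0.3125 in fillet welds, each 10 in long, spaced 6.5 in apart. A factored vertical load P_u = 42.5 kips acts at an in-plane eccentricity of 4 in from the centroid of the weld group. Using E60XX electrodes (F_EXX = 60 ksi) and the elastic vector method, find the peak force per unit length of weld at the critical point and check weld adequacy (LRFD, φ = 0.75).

f_max ≈ 4.23 kip/in; adequate

Total weld length L_w = 20 in. Treat welds as unit-width lines.
Polar moment about centroid: J = 2[d³/12 + d(b/2)²] = 2[10³/12 + 10×3.25²] = 377.9 in³.
Direct shear f_v = P/L_w = 42.5 / 20 = 2.125 kip/in (vertical).
Torsion M = P·e = 42.5 × 4 = 170 kip·in.
Critical point at (x, y) = (3.25, 5) from centroid. f_tx = M·y/J = 2.249 kip/in; f_ty = M·x/J = 1.462 kip/in.
Resultant f_max = √[f_tx² + (f_v + f_ty)²] = √[2.249² + (2.125 + 1.462)²] = 4.234 kip/in.
Capacity per unit length: φr_n = 0.75 × 0.6 × 60 × (0.707 × 0.3125) = 5.965 kip/in.
4.234 ≤ 5.965 → adequate.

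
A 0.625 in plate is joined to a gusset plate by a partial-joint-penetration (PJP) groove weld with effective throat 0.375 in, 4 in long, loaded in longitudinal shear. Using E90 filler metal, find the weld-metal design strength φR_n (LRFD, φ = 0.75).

E90XX → F_EXX = 90 ksi.
Effective throat (given) t_e = 0.375 in.
A_we = 0.375 × 4 = 1.5 in².
F_nw = 0.6 F_EXX = 54 ksi.
φR_n = 0.75 × 54 × 1.5 = 60.75 kips.

φR_n ≈ 60.8 kips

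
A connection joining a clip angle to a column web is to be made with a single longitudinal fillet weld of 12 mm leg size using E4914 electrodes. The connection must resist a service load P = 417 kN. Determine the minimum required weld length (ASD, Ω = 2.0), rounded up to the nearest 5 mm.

L = 335 mm

E49XX → F_EXX = 490 MPa.
Throat t_e = 0.707 × 12 = 8.484 mm.
r_n/Ω = (0.6 × 490 × 8.484) / 2.0 = 1247 N/mm = 1.247 kN/mm.
L_req = P / (r_n/Ω) = 417 / 1.247 = 334.4 mm total.
Round up → use L = 335 mm.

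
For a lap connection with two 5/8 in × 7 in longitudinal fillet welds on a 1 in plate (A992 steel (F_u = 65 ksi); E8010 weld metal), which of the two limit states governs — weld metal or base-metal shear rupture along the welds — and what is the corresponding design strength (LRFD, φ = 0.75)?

E80XX → F_EXX = 80 ksi.
t_e = 0.707 × 0.625 = 0.4419 in; L = 14 in.
Weld metal: φR_n = 0.75 × 0.6 × 80 × 0.4419 × 14 = 222.7 kip.
Base metal (shear rupture): φR_n = 0.75 × 0.6 × 65 × 1 × 14 = 409.5 kip.
Governing: weld metal.

φR_n ≈ 223 kip (weld metal governs)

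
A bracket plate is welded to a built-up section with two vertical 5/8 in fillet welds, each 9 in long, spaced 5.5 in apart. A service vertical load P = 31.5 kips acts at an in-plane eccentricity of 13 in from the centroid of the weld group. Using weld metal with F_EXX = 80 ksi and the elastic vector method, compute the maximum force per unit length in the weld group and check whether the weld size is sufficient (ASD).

Total weld length L_w = 18 in. Treat welds as unit-width lines.
Polar moment about centroid: J = 2[d³/12 + d(b/2)²] = 2[9³/12 + 9×2.75²] = 257.6 in³.
Direct shear f_v = P/L_w = 31.5 / 18 = 1.75 kip/in (vertical).
Torsion M = P·e = 31.5 × 13 = 409.5 kip·in.
Critical point at (x, y) = (2.75, 4.5) from centroid. f_tx = M·y/J = 7.153 kip/in; f_ty = M·x/J = 4.371 kip/in.
Resultant f_max = √[f_tx² + (f_v + f_ty)²] = √[7.153² + (1.75 + 4.371)²] = 9.414 kip/in.
Capacity per unit length: r_n/Ω = (1/2.0) × 0.6 × 80 × (0.707 × 0.625) = 10.6 kip/in.
9.414 ≤ 10.6 → adequate.

f_max ≈ 9.41 kip/in; adequate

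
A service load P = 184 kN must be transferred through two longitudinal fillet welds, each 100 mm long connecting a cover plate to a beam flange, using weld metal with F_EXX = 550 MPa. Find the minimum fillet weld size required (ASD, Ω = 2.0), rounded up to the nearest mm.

Total weld length L = 200 mm.
Required throat t_e = P × Ω / (0.6 F_EXX × L) = 184 × 2.0 / (0.6 × 550 × 200 × 10⁻³) = 5.576 mm.
Required leg w = t_e / 0.707 = 7.887 mm → use 8 mm.

w = 8 mm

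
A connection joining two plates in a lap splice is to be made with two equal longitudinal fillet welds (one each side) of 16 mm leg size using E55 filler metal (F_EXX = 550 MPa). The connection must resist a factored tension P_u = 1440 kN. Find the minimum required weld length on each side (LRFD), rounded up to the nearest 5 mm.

L = 260 mm on each side

Throat t_e = 0.707 × 16 = 11.31 mm.
φr_n = 0.75 × 0.6 × 550 × 11.31 × 10⁻³ = 2.8 kN/mm.
L_req = P_u / φr_n = 1440 / 2.8 = 514.3 mm total.
Per side: 514.3 / 2 = 257.2 mm.
Round up → use L = 260 mm on each side.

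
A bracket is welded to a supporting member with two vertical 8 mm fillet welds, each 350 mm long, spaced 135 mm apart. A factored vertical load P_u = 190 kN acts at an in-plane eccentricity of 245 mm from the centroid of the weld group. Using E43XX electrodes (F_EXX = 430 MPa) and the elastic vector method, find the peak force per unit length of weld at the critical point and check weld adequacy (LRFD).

f_max ≈ 976 N/mm; adequate

Total weld length L_w = 700 mm. Treat welds as unit-width lines.
Polar moment about centroid: J = 2[d³/12 + d(b/2)²] = 2[350³/12 + 350×67.5²] = 10340000 mm³.
Direct shear f_v = P/L_w = 190×10³ / 700 = 271.4 N/mm (vertical).
Torsion M = P·e = 190×10³ × 245 = 46550000 N·mm.
Critical point at (x, y) = (67.5, 175) from centroid. f_tx = M·y/J = 788.2 N/mm; f_ty = M·x/J = 304 N/mm.
Resultant f_max = √[f_tx² + (f_v + f_ty)²] = √[788.2² + (271.4 + 304)²] = 975.9 N/mm.
Capacity per unit length: φr_n = 0.75 × 0.6 × 430 × (0.707 × 8) = 1094 N/mm.
975.9 ≤ 1094 → adequate.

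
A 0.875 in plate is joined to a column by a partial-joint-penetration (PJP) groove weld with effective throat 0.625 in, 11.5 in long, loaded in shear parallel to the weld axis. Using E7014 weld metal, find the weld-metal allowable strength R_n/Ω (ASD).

R_n/Ω ≈ 151 kips

E70XX → F_EXX = 70 ksi.
Effective throat (given) t_e = 0.625 in.
A_we = 0.625 × 11.5 = 7.188 in².
F_nw = 0.6 F_EXX = 42 ksi.
R_n/Ω = (42 × 7.188) / 2.0 = 150.9 kips.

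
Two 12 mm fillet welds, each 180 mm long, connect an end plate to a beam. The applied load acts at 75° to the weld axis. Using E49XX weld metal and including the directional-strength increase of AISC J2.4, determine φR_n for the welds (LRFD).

E49XX → F_EXX = 490 MPa.
t_e = 0.707 × 12 = 8.484 mm; A_we = 8.484 × 360 = 3054 mm².
Directional factor: 1.0 + 0.5 sin^1.5(75°) = 1.475.
F_nw = 0.6 × 490 × 1.475 = 433.6 MPa.
φR_n = 0.75 × 433.6 × 3054 × 10⁻³ = 993.1 kN.

φR_n ≈ 993 kN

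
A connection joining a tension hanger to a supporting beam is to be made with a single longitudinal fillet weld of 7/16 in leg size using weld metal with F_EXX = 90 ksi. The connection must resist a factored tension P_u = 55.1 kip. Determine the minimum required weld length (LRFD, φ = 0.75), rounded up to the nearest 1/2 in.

L = 4.5 in

Throat t_e = 0.707 × 0.4375 = 0.3093 in.
φr_n = 0.75 × 0.6 × 90 × 0.3093 = 12.53 kip/in.
L_req = P_u / φr_n = 55.1 / 12.53 = 4.398 in total.
Round up → use L = 4.5 in.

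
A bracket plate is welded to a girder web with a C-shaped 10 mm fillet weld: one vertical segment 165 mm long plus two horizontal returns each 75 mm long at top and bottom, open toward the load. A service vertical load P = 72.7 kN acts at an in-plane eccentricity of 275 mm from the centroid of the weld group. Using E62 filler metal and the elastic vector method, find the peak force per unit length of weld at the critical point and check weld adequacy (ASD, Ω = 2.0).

f_max ≈ 1420 N/mm; NOT adequate

E62XX → F_EXX = 620 MPa.
Total weld length L_w = 315 mm. Treat welds as unit-width lines.
Centroid: x̄ = 2×75×37.5 / 315 = 17.86 mm from the vertical weld.
Polar moment about centroid: J = I_x + I_y = [165³/12 + 2×75×82.5²] + [165×17.86² + 2(75³/12 + 75×19.64²)] = 1576000 mm³.
Direct shear f_v = P/L_w = 72.7×10³ / 315 = 230.8 N/mm (vertical).
Torsion M = P·e = 72.7×10³ × 275 = 19992000 N·mm.
Critical point at (x, y) = (57.14, 82.5) from centroid. f_tx = M·y/J = 1047 N/mm; f_ty = M·x/J = 724.9 N/mm.
Resultant f_max = √[f_tx² + (f_v + f_ty)²] = √[1047² + (230.8 + 724.9)²] = 1417 N/mm.
Capacity per unit length: r_n/Ω = (1/2.0) × 0.6 × 620 × (0.707 × 10) = 1315 N/mm.
1417 > 1315 → NOT adequate.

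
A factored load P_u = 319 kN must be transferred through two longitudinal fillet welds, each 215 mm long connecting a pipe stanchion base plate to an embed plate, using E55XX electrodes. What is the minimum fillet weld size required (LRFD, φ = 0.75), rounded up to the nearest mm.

E55XX → F_EXX = 550 MPa.
Total weld length L = 430 mm.
Required throat t_e = P_u / (φ × 0.6 F_EXX × L) = 319 / (0.75 × 0.6 × 550 × 430 × 10⁻³) = 2.997 mm.
Required leg w = t_e / 0.707 = 4.24 mm → use 5 mm.

w = 5 mm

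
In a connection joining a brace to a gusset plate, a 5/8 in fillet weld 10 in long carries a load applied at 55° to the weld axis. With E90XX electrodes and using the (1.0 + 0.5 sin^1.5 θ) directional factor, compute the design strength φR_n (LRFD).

φR_n ≈ 245 kip

E90XX → F_EXX = 90 ksi.
t_e = 0.707 × 0.625 = 0.4419 in; A_we = 0.4419 × 10 = 4.419 in².
Directional factor: 1.0 + 0.5 sin^1.5(55°) = 1.371.
F_nw = 0.6 × 90 × 1.371 = 74.02 ksi.
φR_n = 0.75 × 74.02 × 4.419 = 245.3 kip.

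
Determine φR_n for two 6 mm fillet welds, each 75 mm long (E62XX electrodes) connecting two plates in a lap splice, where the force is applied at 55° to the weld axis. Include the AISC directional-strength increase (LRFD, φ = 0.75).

φR_n ≈ 243 kN

E62XX → F_EXX = 620 MPa.
t_e = 0.707 × 6 = 4.242 mm; A_we = 4.242 × 150 = 636.3 mm².
Directional factor: 1.0 + 0.5 sin^1.5(55°) = 1.371.
F_nw = 0.6 × 620 × 1.371 = 509.9 MPa.
φR_n = 0.75 × 509.9 × 636.3 × 10⁻³ = 243.3 kN.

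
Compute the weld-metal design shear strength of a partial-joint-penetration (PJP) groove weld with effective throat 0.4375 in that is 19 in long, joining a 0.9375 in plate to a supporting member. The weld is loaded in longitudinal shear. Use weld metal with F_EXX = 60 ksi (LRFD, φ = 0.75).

Effective throat (given) t_e = 0.4375 in.
A_we = 0.4375 × 19 = 8.312 in².
F_nw = 0.6 F_EXX = 36 ksi.
φR_n = 0.75 × 36 × 8.312 = 224.4 kip.

φR_n ≈ 224 kip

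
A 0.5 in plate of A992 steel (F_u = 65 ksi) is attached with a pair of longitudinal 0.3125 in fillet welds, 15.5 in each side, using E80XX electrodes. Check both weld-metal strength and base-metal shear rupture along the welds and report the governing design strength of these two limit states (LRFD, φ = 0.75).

φR_n ≈ 247 kips (weld metal governs)

E80XX → F_EXX = 80 ksi.
t_e = 0.707 × 0.3125 = 0.2209 in; L = 31 in.
Weld metal: φR_n = 0.75 × 0.6 × 80 × 0.2209 × 31 = 246.6 kips.
Base metal (shear rupture): φR_n = 0.75 × 0.6 × 65 × 0.5 × 31 = 453.4 kips.
Governing: weld metal.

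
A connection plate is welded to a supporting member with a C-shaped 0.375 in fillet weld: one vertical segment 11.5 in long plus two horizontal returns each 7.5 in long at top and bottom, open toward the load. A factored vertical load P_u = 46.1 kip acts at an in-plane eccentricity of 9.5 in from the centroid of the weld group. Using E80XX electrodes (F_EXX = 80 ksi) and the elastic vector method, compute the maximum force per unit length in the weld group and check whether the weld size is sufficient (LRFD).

Total weld length L_w = 26.5 in. Treat welds as unit-width lines.
Centroid: x̄ = 2×7.5×3.75 / 26.5 = 2.123 in from the vertical weld.
Polar moment about centroid: J = I_x + I_y = [11.5³/12 + 2×7.5×5.75²] + [11.5×2.123² + 2(7.5³/12 + 7.5×1.627²)] = 784.5 in³.
Direct shear f_v = P/L_w = 46.1 / 26.5 = 1.74 kip/in (vertical).
Torsion M = P·e = 46.1 × 9.5 = 437.95 kip·in.
Critical point at (x, y) = (5.377, 5.75) from centroid. f_tx = M·y/J = 3.21 kip/in; f_ty = M·x/J = 3.002 kip/in.
Resultant f_max = √[f_tx² + (f_v + f_ty)²] = √[3.21² + (1.74 + 3.002)²] = 5.726 kip/in.
Capacity per unit length: φr_n = 0.75 × 0.6 × 80 × (0.707 × 0.375) = 9.544 kip/in.
5.726 ≤ 9.544 → adequate.

f_max ≈ 5.73 kip/in; adequate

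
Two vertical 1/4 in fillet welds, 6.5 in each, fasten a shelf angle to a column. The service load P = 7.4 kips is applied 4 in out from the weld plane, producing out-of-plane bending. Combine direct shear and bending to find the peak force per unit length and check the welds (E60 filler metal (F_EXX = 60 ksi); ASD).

L_w = 2 × 6.5 = 13 in; section modulus (unit throat) S = 2 × L²/6 = 14.08 in².
Direct shear f_v = P/L_w = 7.4/13 = 0.5692 kip/in.
Moment M = P × e = 7.4 × 4 = 29.6 kip·in; bending f_b = M/S = 2.102 kip/in.
f_max = √(f_v² + f_b²) = √(0.5692² + 2.102²) = 2.177 kip/in.
r_n/Ω = (1/2.0) × 0.6 × 60 × (0.707 × 0.25) = 3.181 kip/in → adequate.

f_max ≈ 2.18 kip/in; adequate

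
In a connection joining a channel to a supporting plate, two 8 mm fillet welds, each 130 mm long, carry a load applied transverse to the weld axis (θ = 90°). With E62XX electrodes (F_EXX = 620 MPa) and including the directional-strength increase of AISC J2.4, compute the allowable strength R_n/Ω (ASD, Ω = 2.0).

R_n/Ω ≈ 410 kN

t_e = 0.707 × 8 = 5.656 mm; A_we = 5.656 × 260 = 1471 mm².
Directional factor: 1.0 + 0.5 sin^1.5(90°) = 1.5.
F_nw = 0.6 × 620 × 1.5 = 558 MPa.
R_n/Ω = (558 × 1471) / 2.0 × 10⁻³ = 410.3 kN.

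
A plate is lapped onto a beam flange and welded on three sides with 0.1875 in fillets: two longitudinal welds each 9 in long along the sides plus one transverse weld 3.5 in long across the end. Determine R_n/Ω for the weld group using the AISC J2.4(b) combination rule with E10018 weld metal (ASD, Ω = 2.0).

R_n/Ω ≈ 85.5 kips

E100XX → F_EXX = 100 ksi.
t_e = 0.707 × 0.1875 = 0.1326 in.
R_nwl = 0.6 × 100 × 0.1326 × 18 = 143.2 kips (longitudinal, 2 welds).
R_nwt = 0.6 × 100 × 0.1326 × 3.5 = 27.84 kips (transverse, base value).
(i) R_nwl + R_nwt = 171 kips; (ii) 0.85 R_nwl + 1.5 R_nwt = 163.4 kips.
R_n = max = 171 kips [governs: (i)]; R_n/Ω = 85.5 kips.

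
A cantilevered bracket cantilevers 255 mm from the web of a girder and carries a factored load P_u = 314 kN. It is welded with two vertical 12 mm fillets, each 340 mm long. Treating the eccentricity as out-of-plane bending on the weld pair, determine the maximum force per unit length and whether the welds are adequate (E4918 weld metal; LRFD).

f_max ≈ 2130 N/mm; NOT adequate

E49XX → F_EXX = 490 MPa.
L_w = 2 × 340 = 680 mm; section modulus (unit throat) S = 2 × L²/6 = 38530 mm².
Direct shear f_v = P/L_w = 314×10³/680 = 461.8 N/mm.
Moment M = P × e = 314×10³ × 255 = 80070000 N·mm; bending f_b = M/S = 2078 N/mm.
f_max = √(f_v² + f_b²) = √(461.8² + 2078²) = 2129 N/mm.
φr_n = 0.75 × 0.6 × 490 × (0.707 × 12) = 1871 N/mm → NOT adequate.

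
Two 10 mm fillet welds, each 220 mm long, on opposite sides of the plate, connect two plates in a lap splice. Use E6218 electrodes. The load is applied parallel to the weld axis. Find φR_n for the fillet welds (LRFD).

φR_n ≈ 868 kN

E62XX → F_EXX = 620 MPa.
Effective throat t_e = 0.707 × 10 = 7.07 mm.
Total length L = 440 mm; A_we = 7.07 × 440 = 3111 mm².
F_nw = 0.6 F_EXX = 0.6 × 620 = 372 MPa.
φR_n = 0.75 × 372 × 3111 × 10⁻³ = 867.9 kN.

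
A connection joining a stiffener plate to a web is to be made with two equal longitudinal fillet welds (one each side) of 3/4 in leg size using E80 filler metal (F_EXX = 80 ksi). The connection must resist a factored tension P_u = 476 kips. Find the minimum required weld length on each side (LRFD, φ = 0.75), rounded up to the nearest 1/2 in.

Throat t_e = 0.707 × 0.75 = 0.5302 in.
φr_n = 0.75 × 0.6 × 80 × 0.5302 = 19.09 kips/in.
L_req = P_u / φr_n = 476 / 19.09 = 24.94 in total.
Per side: 24.94 / 2 = 12.47 in.
Round up → use L = 12.5 in on each side.

L = 12.5 in on each side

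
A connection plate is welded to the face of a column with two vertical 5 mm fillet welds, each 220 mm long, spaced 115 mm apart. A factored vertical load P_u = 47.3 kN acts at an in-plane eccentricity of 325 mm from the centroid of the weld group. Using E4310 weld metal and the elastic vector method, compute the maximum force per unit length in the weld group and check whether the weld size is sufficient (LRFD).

E43XX → F_EXX = 430 MPa.
Total weld length L_w = 440 mm. Treat welds as unit-width lines.
Polar moment about centroid: J = 2[d³/12 + d(b/2)²] = 2[220³/12 + 220×57.5²] = 3229000 mm³.
Direct shear f_v = P/L_w = 47.3×10³ / 440 = 107.5 N/mm (vertical).
Torsion M = P·e = 47.3×10³ × 325 = 15372000 N·mm.
Critical point at (x, y) = (57.5, 110) from centroid. f_tx = M·y/J = 523.6 N/mm; f_ty = M·x/J = 273.7 N/mm.
Resultant f_max = √[f_tx² + (f_v + f_ty)²] = √[523.6² + (107.5 + 273.7)²] = 647.7 N/mm.
Capacity per unit length: φr_n = 0.75 × 0.6 × 430 × (0.707 × 5) = 684 N/mm.
647.7 ≤ 684 → adequate.

f_max ≈ 648 N/mm; adequate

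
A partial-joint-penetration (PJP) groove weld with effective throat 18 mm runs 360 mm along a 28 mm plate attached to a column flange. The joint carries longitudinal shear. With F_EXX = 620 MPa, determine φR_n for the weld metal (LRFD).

Effective throat (given) t_e = 18 mm.
A_we = 18 × 360 = 6480 mm².
F_nw = 0.6 F_EXX = 372 MPa.
φR_n = 0.75 × 372 × 6480 × 10⁻³ = 1808 kN.

φR_n ≈ 1810 kN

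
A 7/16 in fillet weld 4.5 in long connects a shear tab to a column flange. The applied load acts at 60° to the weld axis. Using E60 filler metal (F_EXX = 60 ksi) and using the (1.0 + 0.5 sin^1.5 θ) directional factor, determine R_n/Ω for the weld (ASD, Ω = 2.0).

R_n/Ω ≈ 35.2 kip

t_e = 0.707 × 0.4375 = 0.3093 in; A_we = 0.3093 × 4.5 = 1.392 in².
Directional factor: 1.0 + 0.5 sin^1.5(60°) = 1.403.
F_nw = 0.6 × 60 × 1.403 = 50.51 ksi.
R_n/Ω = (50.51 × 1.392) / 2.0 = 35.15 kip.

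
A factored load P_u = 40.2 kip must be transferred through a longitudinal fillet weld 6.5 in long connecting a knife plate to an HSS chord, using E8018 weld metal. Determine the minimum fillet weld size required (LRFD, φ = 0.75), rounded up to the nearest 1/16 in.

w = 1/4 in

E80XX → F_EXX = 80 ksi.
Total weld length L = 6.5 in.
Required throat t_e = P_u / (φ × 0.6 F_EXX × L) = 40.2 / (0.75 × 0.6 × 80 × 6.5) = 0.1718 in.
Required leg w = t_e / 0.707 = 0.243 in → use 1/4 in.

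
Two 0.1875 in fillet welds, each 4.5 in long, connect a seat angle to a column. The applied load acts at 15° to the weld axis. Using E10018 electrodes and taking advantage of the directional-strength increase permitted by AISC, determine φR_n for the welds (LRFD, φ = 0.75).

φR_n ≈ 57.2 kips

E100XX → F_EXX = 100 ksi.
t_e = 0.707 × 0.1875 = 0.1326 in; A_we = 0.1326 × 9 = 1.193 in².
Directional factor: 1.0 + 0.5 sin^1.5(15°) = 1.066.
F_nw = 0.6 × 100 × 1.066 = 63.95 ksi.
φR_n = 0.75 × 63.95 × 1.193 = 57.22 kips.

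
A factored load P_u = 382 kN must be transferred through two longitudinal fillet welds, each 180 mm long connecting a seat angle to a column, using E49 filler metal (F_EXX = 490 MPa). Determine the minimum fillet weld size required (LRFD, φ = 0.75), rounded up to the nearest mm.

w = 7 mm

Total weld length L = 360 mm.
Required throat t_e = P_u / (φ × 0.6 F_EXX × L) = 382 / (0.75 × 0.6 × 490 × 360 × 10⁻³) = 4.812 mm.
Required leg w = t_e / 0.707 = 6.807 mm → use 7 mm.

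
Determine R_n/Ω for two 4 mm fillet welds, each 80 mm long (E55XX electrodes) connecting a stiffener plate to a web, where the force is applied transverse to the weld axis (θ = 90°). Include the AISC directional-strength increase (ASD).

R_n/Ω ≈ 112 kN

E55XX → F_EXX = 550 MPa.
t_e = 0.707 × 4 = 2.828 mm; A_we = 2.828 × 160 = 452.5 mm².
Directional factor: 1.0 + 0.5 sin^1.5(90°) = 1.5.
F_nw = 0.6 × 550 × 1.5 = 495 MPa.
R_n/Ω = (495 × 452.5) / 2.0 × 10⁻³ = 112 kN.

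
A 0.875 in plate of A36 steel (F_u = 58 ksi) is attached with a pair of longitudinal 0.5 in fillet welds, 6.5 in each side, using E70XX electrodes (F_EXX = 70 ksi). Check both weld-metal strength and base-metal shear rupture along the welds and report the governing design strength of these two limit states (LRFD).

t_e = 0.707 × 0.5 = 0.3535 in; L = 13 in.
Weld metal: φR_n = 0.75 × 0.6 × 70 × 0.3535 × 13 = 144.8 kips.
Base metal (shear rupture): φR_n = 0.75 × 0.6 × 58 × 0.875 × 13 = 296.9 kips.
Governing: weld metal.

φR_n ≈ 145 kips (weld metal governs)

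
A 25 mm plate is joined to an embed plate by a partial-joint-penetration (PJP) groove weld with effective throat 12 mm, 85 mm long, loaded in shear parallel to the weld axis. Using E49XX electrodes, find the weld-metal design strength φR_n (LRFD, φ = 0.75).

E49XX → F_EXX = 490 MPa.
Effective throat (given) t_e = 12 mm.
A_we = 12 × 85 = 1020 mm².
F_nw = 0.6 F_EXX = 294 MPa.
φR_n = 0.75 × 294 × 1020 × 10⁻³ = 224.9 kN.

φR_n ≈ 225 kN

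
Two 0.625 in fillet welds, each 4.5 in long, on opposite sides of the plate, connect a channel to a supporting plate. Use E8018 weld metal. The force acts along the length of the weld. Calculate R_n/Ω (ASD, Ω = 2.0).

E80XX → F_EXX = 80 ksi.
Effective throat t_e = 0.707 × 0.625 = 0.4419 in.
Total length L = 9 in; A_we = 0.4419 × 9 = 3.977 in².
F_nw = 0.6 F_EXX = 0.6 × 80 = 48 ksi.
R_n = 48 × 3.977 = 190.9 kip; R_n/Ω = 190.9/2.0 = 95.44 kip.

R_n/Ω ≈ 95.4 kip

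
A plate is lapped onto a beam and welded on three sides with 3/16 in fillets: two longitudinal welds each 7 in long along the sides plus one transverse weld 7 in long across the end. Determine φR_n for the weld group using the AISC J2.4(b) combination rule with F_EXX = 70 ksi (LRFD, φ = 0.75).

t_e = 0.707 × 0.1875 = 0.1326 in.
R_nwl = 0.6 × 70 × 0.1326 × 14 = 77.95 kips (longitudinal, 2 welds).
R_nwt = 0.6 × 70 × 0.1326 × 7 = 38.97 kips (transverse, base value).
(i) R_nwl + R_nwt = 116.9 kips; (ii) 0.85 R_nwl + 1.5 R_nwt = 124.7 kips.
R_n = max = 124.7 kips [governs: (ii)]; φR_n = 93.54 kips.

φR_n ≈ 93.5 kips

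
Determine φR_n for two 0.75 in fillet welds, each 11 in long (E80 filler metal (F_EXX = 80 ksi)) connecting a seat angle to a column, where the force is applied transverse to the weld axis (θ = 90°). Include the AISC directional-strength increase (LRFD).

φR_n ≈ 630 kip

t_e = 0.707 × 0.75 = 0.5302 in; A_we = 0.5302 × 22 = 11.67 in².
Directional factor: 1.0 + 0.5 sin^1.5(90°) = 1.5.
F_nw = 0.6 × 80 × 1.5 = 72 ksi.
φR_n = 0.75 × 72 × 11.67 = 629.9 kip.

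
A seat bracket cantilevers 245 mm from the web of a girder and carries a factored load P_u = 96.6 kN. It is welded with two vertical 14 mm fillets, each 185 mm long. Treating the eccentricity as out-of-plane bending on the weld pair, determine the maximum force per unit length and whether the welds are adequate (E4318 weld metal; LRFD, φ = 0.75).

E43XX → F_EXX = 430 MPa.
L_w = 2 × 185 = 370 mm; section modulus (unit throat) S = 2 × L²/6 = 11410 mm².
Direct shear f_v = P/L_w = 96.6×10³/370 = 261.1 N/mm.
Moment M = P × e = 96.6×10³ × 245 = 23667000 N·mm; bending f_b = M/S = 2075 N/mm.
f_max = √(f_v² + f_b²) = √(261.1² + 2075²) = 2091 N/mm.
φr_n = 0.75 × 0.6 × 430 × (0.707 × 14) = 1915 N/mm → NOT adequate.

f_max ≈ 2090 N/mm; NOT adequate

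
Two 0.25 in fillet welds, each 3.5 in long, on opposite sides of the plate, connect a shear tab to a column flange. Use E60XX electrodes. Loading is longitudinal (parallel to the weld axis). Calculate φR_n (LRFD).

E60XX → F_EXX = 60 ksi.
Effective throat t_e = 0.707 × 0.25 = 0.1767 in.
Total length L = 7 in; A_we = 0.1767 × 7 = 1.237 in².
F_nw = 0.6 F_EXX = 0.6 × 60 = 36 ksi.
φR_n = 0.75 × 36 × 1.237 = 33.41 kips.

φR_n ≈ 33.4 kips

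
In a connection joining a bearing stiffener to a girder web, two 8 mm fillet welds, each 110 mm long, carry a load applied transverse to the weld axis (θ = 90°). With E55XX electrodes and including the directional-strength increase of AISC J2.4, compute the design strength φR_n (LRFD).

φR_n ≈ 462 kN

E55XX → F_EXX = 550 MPa.
t_e = 0.707 × 8 = 5.656 mm; A_we = 5.656 × 220 = 1244 mm².
Directional factor: 1.0 + 0.5 sin^1.5(90°) = 1.5.
F_nw = 0.6 × 550 × 1.5 = 495 MPa.
φR_n = 0.75 × 495 × 1244 × 10⁻³ = 462 kN.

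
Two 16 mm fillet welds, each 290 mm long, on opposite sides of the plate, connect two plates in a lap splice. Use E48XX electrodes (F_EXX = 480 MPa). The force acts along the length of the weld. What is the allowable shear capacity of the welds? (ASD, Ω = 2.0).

Effective throat t_e = 0.707 × 16 = 11.31 mm.
Total length L = 580 mm; A_we = 11.31 × 580 = 6561 mm².
F_nw = 0.6 F_EXX = 0.6 × 480 = 288 MPa.
R_n = 288 × 6561 × 10⁻³ = 1890 kN; R_n/Ω = 1890/2.0 = 944.8 kN.

R_n/Ω ≈ 945 kN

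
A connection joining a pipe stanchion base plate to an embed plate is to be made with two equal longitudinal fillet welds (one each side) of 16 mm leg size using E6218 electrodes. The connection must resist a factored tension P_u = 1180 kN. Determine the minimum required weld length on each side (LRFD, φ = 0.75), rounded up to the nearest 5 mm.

L = 190 mm on each side

E62XX → F_EXX = 620 MPa.
Throat t_e = 0.707 × 16 = 11.31 mm.
φr_n = 0.75 × 0.6 × 620 × 11.31 × 10⁻³ = 3.156 kN/mm.
L_req = P_u / φr_n = 1180 / 3.156 = 373.9 mm total.
Per side: 373.9 / 2 = 186.9 mm.
Round up → use L = 190 mm on each side.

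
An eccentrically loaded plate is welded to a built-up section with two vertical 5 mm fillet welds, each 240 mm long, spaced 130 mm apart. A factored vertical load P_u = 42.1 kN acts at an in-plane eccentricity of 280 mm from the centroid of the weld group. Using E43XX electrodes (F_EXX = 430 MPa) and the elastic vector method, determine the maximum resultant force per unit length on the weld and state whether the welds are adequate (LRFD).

f_max ≈ 420 N/mm; adequate

Total weld length L_w = 480 mm. Treat welds as unit-width lines.
Polar moment about centroid: J = 2[d³/12 + d(b/2)²] = 2[240³/12 + 240×65²] = 4332000 mm³.
Direct shear f_v = P/L_w = 42.1×10³ / 480 = 87.71 N/mm (vertical).
Torsion M = P·e = 42.1×10³ × 280 = 11788000 N·mm.
Critical point at (x, y) = (65, 120) from centroid. f_tx = M·y/J = 326.5 N/mm; f_ty = M·x/J = 176.9 N/mm.
Resultant f_max = √[f_tx² + (f_v + f_ty)²] = √[326.5² + (87.71 + 176.9)²] = 420.3 N/mm.
Capacity per unit length: φr_n = 0.75 × 0.6 × 430 × (0.707 × 5) = 684 N/mm.
420.3 ≤ 684 → adequate.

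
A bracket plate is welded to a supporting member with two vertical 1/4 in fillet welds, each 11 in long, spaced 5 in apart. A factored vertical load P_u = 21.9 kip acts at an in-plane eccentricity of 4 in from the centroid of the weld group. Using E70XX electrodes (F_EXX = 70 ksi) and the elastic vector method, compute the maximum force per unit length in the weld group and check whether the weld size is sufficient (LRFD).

f_max ≈ 2.09 kip/in; adequate

Total weld length L_w = 22 in. Treat welds as unit-width lines.
Polar moment about centroid: J = 2[d³/12 + d(b/2)²] = 2[11³/12 + 11×2.5²] = 359.3 in³.
Direct shear f_v = P/L_w = 21.9 / 22 = 0.9955 kip/in (vertical).
Torsion M = P·e = 21.9 × 4 = 87.6 kip·in.
Critical point at (x, y) = (2.5, 5.5) from centroid. f_tx = M·y/J = 1.341 kip/in; f_ty = M·x/J = 0.6095 kip/in.
Resultant f_max = √[f_tx² + (f_v + f_ty)²] = √[1.341² + (0.9955 + 0.6095)²] = 2.091 kip/in.
Capacity per unit length: φr_n = 0.75 × 0.6 × 70 × (0.707 × 0.25) = 5.568 kip/in.
2.091 ≤ 5.568 → adequate.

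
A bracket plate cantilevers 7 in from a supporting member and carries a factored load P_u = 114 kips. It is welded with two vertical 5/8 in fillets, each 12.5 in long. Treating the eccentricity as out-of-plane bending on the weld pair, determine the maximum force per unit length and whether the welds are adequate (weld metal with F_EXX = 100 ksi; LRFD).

L_w = 2 × 12.5 = 25 in; section modulus (unit throat) S = 2 × L²/6 = 52.08 in².
Direct shear f_v = P/L_w = 114/25 = 4.56 kip/in.
Moment M = P × e = 114 × 7 = 798 kip·in; bending f_b = M/S = 15.32 kip/in.
f_max = √(f_v² + f_b²) = √(4.56² + 15.32²) = 15.99 kip/in.
φr_n = 0.75 × 0.6 × 100 × (0.707 × 0.625) = 19.88 kip/in → adequate.

f_max ≈ 16 kip/in; adequate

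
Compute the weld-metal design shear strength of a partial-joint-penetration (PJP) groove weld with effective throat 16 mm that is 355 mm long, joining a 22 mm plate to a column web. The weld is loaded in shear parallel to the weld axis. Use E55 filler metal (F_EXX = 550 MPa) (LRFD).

φR_n ≈ 1410 kN

Effective throat (given) t_e = 16 mm.
A_we = 16 × 355 = 5680 mm².
F_nw = 0.6 F_EXX = 330 MPa.
φR_n = 0.75 × 330 × 5680 × 10⁻³ = 1406 kN.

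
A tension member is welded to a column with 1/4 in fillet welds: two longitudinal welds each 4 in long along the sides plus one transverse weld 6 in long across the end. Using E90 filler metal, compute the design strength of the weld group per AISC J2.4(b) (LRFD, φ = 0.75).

φR_n ≈ 113 kips

E90XX → F_EXX = 90 ksi.
t_e = 0.707 × 0.25 = 0.1767 in.
R_nwl = 0.6 × 90 × 0.1767 × 8 = 76.36 kips (longitudinal, 2 welds).
R_nwt = 0.6 × 90 × 0.1767 × 6 = 57.27 kips (transverse, base value).
(i) R_nwl + R_nwt = 133.6 kips; (ii) 0.85 R_nwl + 1.5 R_nwt = 150.8 kips.
R_n = max = 150.8 kips [governs: (ii)]; φR_n = 113.1 kips.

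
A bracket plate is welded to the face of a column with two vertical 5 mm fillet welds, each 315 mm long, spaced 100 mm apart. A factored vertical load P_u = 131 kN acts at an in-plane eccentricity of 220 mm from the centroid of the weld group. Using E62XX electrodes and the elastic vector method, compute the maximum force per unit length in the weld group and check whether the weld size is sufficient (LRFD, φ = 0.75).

f_max ≈ 790 N/mm; adequate

E62XX → F_EXX = 620 MPa.
Total weld length L_w = 630 mm. Treat welds as unit-width lines.
Polar moment about centroid: J = 2[d³/12 + d(b/2)²] = 2[315³/12 + 315×50²] = 6784000 mm³.
Direct shear f_v = P/L_w = 131×10³ / 630 = 207.9 N/mm (vertical).
Torsion M = P·e = 131×10³ × 220 = 28820000 N·mm.
Critical point at (x, y) = (50, 157.5) from centroid. f_tx = M·y/J = 669.1 N/mm; f_ty = M·x/J = 212.4 N/mm.
Resultant f_max = √[f_tx² + (f_v + f_ty)²] = √[669.1² + (207.9 + 212.4)²] = 790.1 N/mm.
Capacity per unit length: φr_n = 0.75 × 0.6 × 620 × (0.707 × 5) = 986.3 N/mm.
790.1 ≤ 986.3 → adequate.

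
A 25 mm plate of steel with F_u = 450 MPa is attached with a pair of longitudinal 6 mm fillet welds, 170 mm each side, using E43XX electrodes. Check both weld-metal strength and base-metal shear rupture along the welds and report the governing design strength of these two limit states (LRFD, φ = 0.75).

φR_n ≈ 279 kN (weld metal governs)

E43XX → F_EXX = 430 MPa.
t_e = 0.707 × 6 = 4.242 mm; L = 340 mm.
Weld metal: φR_n = 0.75 × 0.6 × 430 × 4.242 × 340 × 10⁻³ = 279.1 kN.
Base metal (shear rupture): φR_n = 0.75 × 0.6 × 450 × 25 × 340 × 10⁻³ = 1721 kN.
Governing: weld metal.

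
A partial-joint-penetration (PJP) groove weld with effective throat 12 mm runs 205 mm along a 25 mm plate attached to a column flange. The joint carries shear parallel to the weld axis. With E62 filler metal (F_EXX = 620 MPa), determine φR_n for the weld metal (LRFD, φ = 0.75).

φR_n ≈ 686 kN

Effective throat (given) t_e = 12 mm.
A_we = 12 × 205 = 2460 mm².
F_nw = 0.6 F_EXX = 372 MPa.
φR_n = 0.75 × 372 × 2460 × 10⁻³ = 686.3 kN.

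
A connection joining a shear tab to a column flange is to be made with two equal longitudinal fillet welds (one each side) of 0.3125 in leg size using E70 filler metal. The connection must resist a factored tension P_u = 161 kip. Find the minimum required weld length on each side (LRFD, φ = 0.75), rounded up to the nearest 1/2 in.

E70XX → F_EXX = 70 ksi.
Throat t_e = 0.707 × 0.3125 = 0.2209 in.
φr_n = 0.75 × 0.6 × 70 × 0.2209 = 6.96 kip/in.
L_req = P_u / φr_n = 161 / 6.96 = 23.13 in total.
Per side: 23.13 / 2 = 11.57 in.
Round up → use L = 12 in on each side.

L = 12 in on each side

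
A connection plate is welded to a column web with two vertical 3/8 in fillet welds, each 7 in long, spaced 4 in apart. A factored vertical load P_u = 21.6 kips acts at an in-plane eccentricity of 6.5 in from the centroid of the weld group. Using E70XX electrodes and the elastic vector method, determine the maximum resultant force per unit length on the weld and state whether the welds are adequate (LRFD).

f_max ≈ 5.92 kip/in; adequate

E70XX → F_EXX = 70 ksi.
Total weld length L_w = 14 in. Treat welds as unit-width lines.
Polar moment about centroid: J = 2[d³/12 + d(b/2)²] = 2[7³/12 + 7×2²] = 113.2 in³.
Direct shear f_v = P/L_w = 21.6 / 14 = 1.543 kip/in (vertical).
Torsion M = P·e = 21.6 × 6.5 = 140.4 kip·in.
Critical point at (x, y) = (2, 3.5) from centroid. f_tx = M·y/J = 4.342 kip/in; f_ty = M·x/J = 2.481 kip/in.
Resultant f_max = √[f_tx² + (f_v + f_ty)²] = √[4.342² + (1.543 + 2.481)²] = 5.92 kip/in.
Capacity per unit length: φr_n = 0.75 × 0.6 × 70 × (0.707 × 0.375) = 8.351 kip/in.
5.92 ≤ 8.351 → adequate.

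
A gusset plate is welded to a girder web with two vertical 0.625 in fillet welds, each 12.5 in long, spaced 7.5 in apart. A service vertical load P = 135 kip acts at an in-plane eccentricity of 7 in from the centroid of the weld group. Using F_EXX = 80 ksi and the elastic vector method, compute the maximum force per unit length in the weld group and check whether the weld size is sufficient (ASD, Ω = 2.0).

f_max ≈ 13.8 kip/in; NOT adequate

Total weld length L_w = 25 in. Treat welds as unit-width lines.
Polar moment about centroid: J = 2[d³/12 + d(b/2)²] = 2[12.5³/12 + 12.5×3.75²] = 677.1 in³.
Direct shear f_v = P/L_w = 135 / 25 = 5.4 kip/in (vertical).
Torsion M = P·e = 135 × 7 = 945 kip·in.
Critical point at (x, y) = (3.75, 6.25) from centroid. f_tx = M·y/J = 8.723 kip/in; f_ty = M·x/J = 5.234 kip/in.
Resultant f_max = √[f_tx² + (f_v + f_ty)²] = √[8.723² + (5.4 + 5.234)²] = 13.75 kip/in.
Capacity per unit length: r_n/Ω = (1/2.0) × 0.6 × 80 × (0.707 × 0.625) = 10.6 kip/in.
13.75 > 10.6 → NOT adequate.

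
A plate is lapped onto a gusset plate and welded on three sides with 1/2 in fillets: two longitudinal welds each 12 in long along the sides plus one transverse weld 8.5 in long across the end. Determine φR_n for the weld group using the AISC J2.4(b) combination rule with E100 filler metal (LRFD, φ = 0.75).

φR_n ≈ 527 kips

E100XX → F_EXX = 100 ksi.
t_e = 0.707 × 0.5 = 0.3535 in.
R_nwl = 0.6 × 100 × 0.3535 × 24 = 509 kips (longitudinal, 2 welds).
R_nwt = 0.6 × 100 × 0.3535 × 8.5 = 180.3 kips (transverse, base value).
(i) R_nwl + R_nwt = 689.3 kips; (ii) 0.85 R_nwl + 1.5 R_nwt = 703.1 kips.
R_n = max = 703.1 kips [governs: (ii)]; φR_n = 527.3 kips.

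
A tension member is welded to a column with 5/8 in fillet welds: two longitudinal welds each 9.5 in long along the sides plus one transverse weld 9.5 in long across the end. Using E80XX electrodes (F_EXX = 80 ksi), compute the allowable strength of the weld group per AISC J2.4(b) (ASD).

t_e = 0.707 × 0.625 = 0.4419 in.
R_nwl = 0.6 × 80 × 0.4419 × 19 = 403 kip (longitudinal, 2 welds).
R_nwt = 0.6 × 80 × 0.4419 × 9.5 = 201.5 kip (transverse, base value).
(i) R_nwl + R_nwt = 604.5 kip; (ii) 0.85 R_nwl + 1.5 R_nwt = 644.8 kip.
R_n = max = 644.8 kip [governs: (ii)]; R_n/Ω = 322.4 kip.

R_n/Ω ≈ 322 kip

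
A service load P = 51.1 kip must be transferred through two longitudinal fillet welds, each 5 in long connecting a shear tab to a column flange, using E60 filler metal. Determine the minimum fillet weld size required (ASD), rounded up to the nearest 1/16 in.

w = 7/16 in

E60XX → F_EXX = 60 ksi.
Total weld length L = 10 in.
Required throat t_e = P × Ω / (0.6 F_EXX × L) = 51.1 × 2.0 / (0.6 × 60 × 10) = 0.2839 in.
Required leg w = t_e / 0.707 = 0.4015 in → use 7/16 in.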